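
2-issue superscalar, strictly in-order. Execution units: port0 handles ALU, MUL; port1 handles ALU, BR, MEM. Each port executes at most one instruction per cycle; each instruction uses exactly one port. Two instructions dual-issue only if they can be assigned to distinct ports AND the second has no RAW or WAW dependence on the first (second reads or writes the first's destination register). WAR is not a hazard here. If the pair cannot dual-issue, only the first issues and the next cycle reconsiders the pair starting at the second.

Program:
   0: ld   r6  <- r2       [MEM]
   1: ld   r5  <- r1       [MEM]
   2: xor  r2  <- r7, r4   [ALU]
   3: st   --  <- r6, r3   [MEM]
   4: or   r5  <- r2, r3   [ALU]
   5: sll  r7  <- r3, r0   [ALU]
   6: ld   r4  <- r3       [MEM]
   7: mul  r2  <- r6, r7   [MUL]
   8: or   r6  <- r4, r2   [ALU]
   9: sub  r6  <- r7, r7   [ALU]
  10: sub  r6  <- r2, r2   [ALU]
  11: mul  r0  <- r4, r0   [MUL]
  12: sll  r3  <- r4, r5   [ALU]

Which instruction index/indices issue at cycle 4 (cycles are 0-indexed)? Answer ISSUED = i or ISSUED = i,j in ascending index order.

ISSUED = 7

  cy0 -> i0 (ld.MEM) no-port MEM/MEM
  cy1 -> i1,i2 (ld.MEM xor.ALU) pair
  cy2 -> i3,i4 (st.MEM or.ALU) pair
  cy3 -> i5,i6 (sll.ALU ld.MEM) pair
  cy4 -> i7 (mul.MUL) RAW r2
  cy5 -> i8 (or.ALU) WAW r6
  cy6 -> i9 (sub.ALU) WAW r6
  cy7 -> i10,i11 (sub.ALU mul.MUL) pair
  cy8 -> i12 (sll.ALU) tail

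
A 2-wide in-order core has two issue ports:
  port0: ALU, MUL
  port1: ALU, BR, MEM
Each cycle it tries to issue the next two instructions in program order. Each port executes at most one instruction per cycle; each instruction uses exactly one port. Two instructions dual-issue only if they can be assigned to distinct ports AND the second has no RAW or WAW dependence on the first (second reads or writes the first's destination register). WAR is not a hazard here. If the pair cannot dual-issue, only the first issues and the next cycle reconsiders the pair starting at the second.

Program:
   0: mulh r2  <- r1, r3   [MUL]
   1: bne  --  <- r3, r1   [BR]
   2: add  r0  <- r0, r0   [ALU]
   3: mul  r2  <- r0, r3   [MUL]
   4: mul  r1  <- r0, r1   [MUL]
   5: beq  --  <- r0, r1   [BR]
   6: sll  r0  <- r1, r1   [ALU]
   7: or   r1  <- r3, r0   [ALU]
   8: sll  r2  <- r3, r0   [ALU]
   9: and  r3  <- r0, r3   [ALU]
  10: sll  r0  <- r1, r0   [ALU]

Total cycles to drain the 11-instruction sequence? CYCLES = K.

CYCLES = 7

t=0 i0&i1:mulh.MUL;bne.BR ; 2-wide
t=1 i2:add.ALU ; RAW r0
t=2 i3:mul.MUL ; no-port MUL/MUL
t=3 i4:mul.MUL ; RAW r1
t=4 i5&i6:beq.BR;sll.ALU ; 2-wide
t=5 i7&i8:or.ALU;sll.ALU ; 2-wide
t=6 i9&i10:and.ALU;sll.ALU ; 2-wide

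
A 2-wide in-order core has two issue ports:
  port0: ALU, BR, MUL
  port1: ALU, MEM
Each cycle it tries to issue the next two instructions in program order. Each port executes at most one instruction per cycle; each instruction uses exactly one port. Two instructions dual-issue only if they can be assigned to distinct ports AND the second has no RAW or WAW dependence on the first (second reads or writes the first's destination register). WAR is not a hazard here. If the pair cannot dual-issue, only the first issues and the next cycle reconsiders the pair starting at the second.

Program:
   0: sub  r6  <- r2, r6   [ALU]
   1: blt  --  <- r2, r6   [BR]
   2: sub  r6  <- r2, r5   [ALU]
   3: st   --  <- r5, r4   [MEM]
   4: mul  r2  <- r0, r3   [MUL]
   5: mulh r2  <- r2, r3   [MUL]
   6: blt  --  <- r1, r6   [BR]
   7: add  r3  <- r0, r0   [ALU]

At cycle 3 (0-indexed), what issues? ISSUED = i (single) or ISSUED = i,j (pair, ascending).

ISSUED = 5

[0] i0  sub.ALU  -- RAW r6
[1] i1+i2  blt.BR/sub.ALU  -- dual
[2] i3+i4  st.MEM/mul.MUL  -- dual
[3] i5  mulh.MUL  -- no-port MUL/BR
[4] i6+i7  blt.BR/add.ALU  -- dual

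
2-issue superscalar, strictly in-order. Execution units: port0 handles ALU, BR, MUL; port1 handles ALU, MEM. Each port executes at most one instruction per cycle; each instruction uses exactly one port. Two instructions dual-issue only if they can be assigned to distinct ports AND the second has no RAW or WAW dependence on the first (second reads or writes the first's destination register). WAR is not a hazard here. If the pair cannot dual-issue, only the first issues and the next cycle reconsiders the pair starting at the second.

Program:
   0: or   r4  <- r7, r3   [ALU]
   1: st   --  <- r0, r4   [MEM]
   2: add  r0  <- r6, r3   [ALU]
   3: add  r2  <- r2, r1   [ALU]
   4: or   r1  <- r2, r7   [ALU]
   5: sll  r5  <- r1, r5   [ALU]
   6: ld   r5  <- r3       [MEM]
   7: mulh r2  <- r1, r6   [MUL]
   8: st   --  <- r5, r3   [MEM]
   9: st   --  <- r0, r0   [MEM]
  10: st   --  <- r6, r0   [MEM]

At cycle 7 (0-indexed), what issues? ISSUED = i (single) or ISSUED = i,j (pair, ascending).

ISSUED = 9

0. or @i0  | RAW r4
1. st;add @i1&i2  | 2-wide
2. add @i3  | RAW r2
3. or @i4  | RAW r1
4. sll @i5  | WAW r5
5. ld;mulh @i6&i7  | 2-wide
6. st @i8  | no-port MEM/MEM
7. st @i9  | no-port MEM/MEM
8. st @i10  | tail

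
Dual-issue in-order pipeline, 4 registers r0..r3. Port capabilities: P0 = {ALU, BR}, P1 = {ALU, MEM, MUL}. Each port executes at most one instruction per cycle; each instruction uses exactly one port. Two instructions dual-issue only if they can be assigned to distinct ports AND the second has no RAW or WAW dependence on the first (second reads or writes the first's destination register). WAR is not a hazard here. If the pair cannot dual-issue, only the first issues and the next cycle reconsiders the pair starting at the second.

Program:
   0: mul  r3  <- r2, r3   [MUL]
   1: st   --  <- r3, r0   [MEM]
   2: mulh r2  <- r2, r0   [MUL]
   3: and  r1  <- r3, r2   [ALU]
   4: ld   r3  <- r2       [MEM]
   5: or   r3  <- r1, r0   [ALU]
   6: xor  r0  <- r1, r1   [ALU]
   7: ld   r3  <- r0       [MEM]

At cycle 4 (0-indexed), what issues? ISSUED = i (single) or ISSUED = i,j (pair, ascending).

ISSUED = 5,6

#0 head=0: mul.MUL i0 no-port MUL/MEM
#1 head=1: st.MEM i1 no-port MEM/MUL
#2 head=2: mulh.MUL i2 RAW r2
#3 head=3: and.ALU ld.MEM i3/i4 dual
#4 head=5: or.ALU xor.ALU i5/i6 dual
#5 head=7: ld.MEM i7 tail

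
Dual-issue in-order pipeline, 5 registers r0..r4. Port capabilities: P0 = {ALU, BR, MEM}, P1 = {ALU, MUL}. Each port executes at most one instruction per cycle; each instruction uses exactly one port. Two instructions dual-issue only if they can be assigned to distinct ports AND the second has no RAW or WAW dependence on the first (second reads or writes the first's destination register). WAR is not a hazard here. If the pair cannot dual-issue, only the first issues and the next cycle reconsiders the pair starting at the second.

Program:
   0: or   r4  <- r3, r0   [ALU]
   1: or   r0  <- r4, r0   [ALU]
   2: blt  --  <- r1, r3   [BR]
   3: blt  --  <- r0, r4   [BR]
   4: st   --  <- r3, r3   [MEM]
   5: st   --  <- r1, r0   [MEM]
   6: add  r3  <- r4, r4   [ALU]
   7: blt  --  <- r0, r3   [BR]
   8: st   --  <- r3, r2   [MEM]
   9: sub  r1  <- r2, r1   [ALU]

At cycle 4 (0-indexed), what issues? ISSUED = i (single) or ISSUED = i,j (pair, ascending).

t=0 i0:or ; RAW r4
t=1 i1,i2:or/blt ; pair
t=2 i3:blt ; no-port BR/MEM
t=3 i4:st ; no-port MEM/MEM
t=4 i5,i6:st/add ; pair
t=5 i7:blt ; no-port BR/MEM
t=6 i8,i9:st/sub ; pair

ISSUED = 5,6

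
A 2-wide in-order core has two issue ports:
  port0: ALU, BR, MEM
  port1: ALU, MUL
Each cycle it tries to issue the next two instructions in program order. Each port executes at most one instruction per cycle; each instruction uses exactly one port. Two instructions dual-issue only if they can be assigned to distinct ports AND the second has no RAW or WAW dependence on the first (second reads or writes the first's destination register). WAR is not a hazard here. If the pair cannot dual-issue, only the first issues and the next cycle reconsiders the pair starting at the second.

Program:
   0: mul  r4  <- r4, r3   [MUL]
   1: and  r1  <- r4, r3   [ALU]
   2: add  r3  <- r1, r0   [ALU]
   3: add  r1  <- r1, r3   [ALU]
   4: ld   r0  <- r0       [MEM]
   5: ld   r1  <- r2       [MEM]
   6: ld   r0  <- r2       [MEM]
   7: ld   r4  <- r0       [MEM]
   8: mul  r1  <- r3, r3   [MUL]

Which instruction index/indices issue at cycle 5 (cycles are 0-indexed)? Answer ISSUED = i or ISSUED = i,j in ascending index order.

t=0 i0:mul ; RAW r4
t=1 i1:and ; RAW r1
t=2 i2:add ; RAW r3
t=3 i3&i4:add;ld ; pair
t=4 i5:ld ; no-port MEM/MEM
t=5 i6:ld ; no-port MEM/MEM
t=6 i7&i8:ld;mul ; pair

ISSUED = 6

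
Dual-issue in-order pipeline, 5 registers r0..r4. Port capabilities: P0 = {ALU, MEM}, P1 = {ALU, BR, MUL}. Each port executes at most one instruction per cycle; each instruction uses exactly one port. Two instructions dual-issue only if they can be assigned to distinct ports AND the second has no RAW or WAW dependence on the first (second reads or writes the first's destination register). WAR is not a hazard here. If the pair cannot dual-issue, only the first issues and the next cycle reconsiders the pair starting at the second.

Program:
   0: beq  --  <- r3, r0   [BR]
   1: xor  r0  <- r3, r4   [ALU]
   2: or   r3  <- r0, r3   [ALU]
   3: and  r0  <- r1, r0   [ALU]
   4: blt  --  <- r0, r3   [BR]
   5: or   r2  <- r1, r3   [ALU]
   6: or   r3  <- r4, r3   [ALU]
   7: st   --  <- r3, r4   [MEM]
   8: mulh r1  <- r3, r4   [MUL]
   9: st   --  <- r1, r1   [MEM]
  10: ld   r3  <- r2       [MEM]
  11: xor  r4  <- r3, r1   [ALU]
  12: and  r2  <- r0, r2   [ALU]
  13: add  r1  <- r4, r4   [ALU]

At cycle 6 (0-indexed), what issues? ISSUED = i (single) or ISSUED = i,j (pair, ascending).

t=0 i0/i1:beq.BR xor.ALU ; dual
t=1 i2/i3:or.ALU and.ALU ; dual
t=2 i4/i5:blt.BR or.ALU ; dual
t=3 i6:or.ALU ; RAW r3
t=4 i7/i8:st.MEM mulh.MUL ; dual
t=5 i9:st.MEM ; no-port MEM/MEM
t=6 i10:ld.MEM ; RAW r3
t=7 i11/i12:xor.ALU and.ALU ; dual
t=8 i13:add.ALU ; tail

ISSUED = 10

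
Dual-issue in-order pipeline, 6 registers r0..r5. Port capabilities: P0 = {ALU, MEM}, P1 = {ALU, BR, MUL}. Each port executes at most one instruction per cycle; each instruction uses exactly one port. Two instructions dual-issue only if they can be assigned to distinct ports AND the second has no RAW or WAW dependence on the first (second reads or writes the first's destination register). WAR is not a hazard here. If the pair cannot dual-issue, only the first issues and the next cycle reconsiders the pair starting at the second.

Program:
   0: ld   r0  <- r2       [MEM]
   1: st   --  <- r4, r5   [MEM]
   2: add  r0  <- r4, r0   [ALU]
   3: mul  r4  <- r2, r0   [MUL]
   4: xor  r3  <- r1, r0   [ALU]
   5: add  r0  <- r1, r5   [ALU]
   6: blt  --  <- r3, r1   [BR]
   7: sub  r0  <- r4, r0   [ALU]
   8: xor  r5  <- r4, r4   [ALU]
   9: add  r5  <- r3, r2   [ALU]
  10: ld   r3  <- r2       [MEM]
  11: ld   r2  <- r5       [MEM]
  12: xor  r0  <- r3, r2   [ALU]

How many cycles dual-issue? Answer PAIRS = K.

PAIRS = 5

0. ld @i0  | no-port MEM/MEM
1. st;add @i1,i2  | 2-wide
2. mul;xor @i3,i4  | 2-wide
3. add;blt @i5,i6  | 2-wide
4. sub;xor @i7,i8  | 2-wide
5. add;ld @i9,i10  | 2-wide
6. ld @i11  | RAW r2
7. xor @i12  | tail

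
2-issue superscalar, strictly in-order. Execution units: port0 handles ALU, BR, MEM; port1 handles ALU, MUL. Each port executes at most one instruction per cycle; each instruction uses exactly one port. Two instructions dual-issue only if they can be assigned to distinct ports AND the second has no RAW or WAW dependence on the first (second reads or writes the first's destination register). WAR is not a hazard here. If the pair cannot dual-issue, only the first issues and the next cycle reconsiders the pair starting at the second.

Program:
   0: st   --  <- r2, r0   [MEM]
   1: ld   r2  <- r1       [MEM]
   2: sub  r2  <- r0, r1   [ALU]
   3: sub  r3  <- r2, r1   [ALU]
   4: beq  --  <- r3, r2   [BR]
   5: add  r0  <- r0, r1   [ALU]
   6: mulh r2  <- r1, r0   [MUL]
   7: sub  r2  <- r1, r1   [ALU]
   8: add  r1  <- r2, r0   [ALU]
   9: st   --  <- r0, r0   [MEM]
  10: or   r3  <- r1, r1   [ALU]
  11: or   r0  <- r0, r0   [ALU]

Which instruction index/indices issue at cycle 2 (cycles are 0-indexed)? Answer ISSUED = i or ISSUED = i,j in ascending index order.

t=0 i0:st ; no-port MEM/MEM
t=1 i1:ld ; WAW r2
t=2 i2:sub ; RAW r2
t=3 i3:sub ; RAW r3
t=4 i4,i5:beq+add ; pair
t=5 i6:mulh ; WAW r2
t=6 i7:sub ; RAW r2
t=7 i8,i9:add+st ; pair
t=8 i10,i11:or+or ; pair

ISSUED = 2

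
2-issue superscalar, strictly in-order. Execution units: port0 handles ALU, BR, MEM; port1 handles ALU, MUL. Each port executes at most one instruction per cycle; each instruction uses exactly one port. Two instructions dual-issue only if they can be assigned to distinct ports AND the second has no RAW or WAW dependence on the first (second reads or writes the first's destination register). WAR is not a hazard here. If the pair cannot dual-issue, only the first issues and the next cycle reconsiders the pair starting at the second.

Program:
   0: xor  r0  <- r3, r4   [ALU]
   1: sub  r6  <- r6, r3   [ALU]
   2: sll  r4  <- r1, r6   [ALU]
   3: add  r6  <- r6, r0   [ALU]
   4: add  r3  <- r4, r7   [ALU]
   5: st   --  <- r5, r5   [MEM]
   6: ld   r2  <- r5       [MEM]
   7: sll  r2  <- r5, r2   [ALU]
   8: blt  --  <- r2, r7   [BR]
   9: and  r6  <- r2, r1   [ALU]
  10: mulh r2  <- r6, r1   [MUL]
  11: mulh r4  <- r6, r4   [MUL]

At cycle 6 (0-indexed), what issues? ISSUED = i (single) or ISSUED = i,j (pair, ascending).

ISSUED = 10

[0] i0&i1  xor.ALU+sub.ALU  -- pair
[1] i2&i3  sll.ALU+add.ALU  -- pair
[2] i4&i5  add.ALU+st.MEM  -- pair
[3] i6  ld.MEM  -- RAW+WAW r2
[4] i7  sll.ALU  -- RAW r2
[5] i8&i9  blt.BR+and.ALU  -- pair
[6] i10  mulh.MUL  -- no-port MUL/MUL
[7] i11  mulh.MUL  -- tail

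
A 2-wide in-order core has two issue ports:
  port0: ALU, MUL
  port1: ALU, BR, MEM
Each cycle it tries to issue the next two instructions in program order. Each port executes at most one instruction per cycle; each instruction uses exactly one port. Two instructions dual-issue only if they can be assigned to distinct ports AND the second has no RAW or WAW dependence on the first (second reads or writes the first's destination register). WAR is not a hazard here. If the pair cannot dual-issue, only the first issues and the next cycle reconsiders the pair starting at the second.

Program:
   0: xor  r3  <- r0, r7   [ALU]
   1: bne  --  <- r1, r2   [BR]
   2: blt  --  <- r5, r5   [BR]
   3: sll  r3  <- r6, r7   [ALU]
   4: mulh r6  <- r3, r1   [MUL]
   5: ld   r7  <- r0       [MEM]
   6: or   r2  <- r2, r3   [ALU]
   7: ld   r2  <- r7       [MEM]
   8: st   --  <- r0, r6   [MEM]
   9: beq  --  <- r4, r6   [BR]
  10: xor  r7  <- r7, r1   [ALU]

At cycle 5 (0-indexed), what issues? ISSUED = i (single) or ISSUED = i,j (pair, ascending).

[0] i0+i1  xor+bne  -- 2-wide
[1] i2+i3  blt+sll  -- 2-wide
[2] i4+i5  mulh+ld  -- 2-wide
[3] i6  or  -- WAW r2
[4] i7  ld  -- no-port MEM/MEM
[5] i8  st  -- no-port MEM/BR
[6] i9+i10  beq+xor  -- 2-wide

ISSUED = 8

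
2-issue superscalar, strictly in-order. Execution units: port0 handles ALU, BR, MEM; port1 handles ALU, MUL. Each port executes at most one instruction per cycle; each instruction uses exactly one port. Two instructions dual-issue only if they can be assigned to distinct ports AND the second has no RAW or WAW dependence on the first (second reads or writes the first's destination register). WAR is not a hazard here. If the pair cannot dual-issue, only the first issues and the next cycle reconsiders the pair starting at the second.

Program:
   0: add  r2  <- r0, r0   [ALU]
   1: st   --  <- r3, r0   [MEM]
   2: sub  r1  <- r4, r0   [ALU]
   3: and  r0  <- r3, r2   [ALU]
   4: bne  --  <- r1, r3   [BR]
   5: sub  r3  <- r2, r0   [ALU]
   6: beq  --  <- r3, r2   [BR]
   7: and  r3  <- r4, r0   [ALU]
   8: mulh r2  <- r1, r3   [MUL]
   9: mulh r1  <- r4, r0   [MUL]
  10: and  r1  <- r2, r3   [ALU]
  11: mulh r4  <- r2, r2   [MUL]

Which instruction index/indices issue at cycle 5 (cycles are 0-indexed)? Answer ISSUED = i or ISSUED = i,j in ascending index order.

[0] i0&i1  add.ALU;st.MEM  -- dual
[1] i2&i3  sub.ALU;and.ALU  -- dual
[2] i4&i5  bne.BR;sub.ALU  -- dual
[3] i6&i7  beq.BR;and.ALU  -- dual
[4] i8  mulh.MUL  -- no-port MUL/MUL
[5] i9  mulh.MUL  -- WAW r1
[6] i10&i11  and.ALU;mulh.MUL  -- dual

ISSUED = 9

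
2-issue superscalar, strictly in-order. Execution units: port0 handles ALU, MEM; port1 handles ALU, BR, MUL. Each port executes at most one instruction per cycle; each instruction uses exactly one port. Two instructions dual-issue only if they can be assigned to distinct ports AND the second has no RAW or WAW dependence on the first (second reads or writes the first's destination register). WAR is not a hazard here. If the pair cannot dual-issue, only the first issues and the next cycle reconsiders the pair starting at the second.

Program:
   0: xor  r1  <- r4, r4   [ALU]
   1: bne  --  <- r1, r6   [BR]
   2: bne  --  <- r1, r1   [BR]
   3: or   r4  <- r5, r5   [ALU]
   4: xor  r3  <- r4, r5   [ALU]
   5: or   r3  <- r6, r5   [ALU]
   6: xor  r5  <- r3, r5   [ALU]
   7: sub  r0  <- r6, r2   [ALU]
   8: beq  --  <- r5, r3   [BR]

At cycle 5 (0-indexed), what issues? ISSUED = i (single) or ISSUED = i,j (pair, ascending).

[0] i0  xor  -- RAW r1
[1] i1  bne  -- no-port BR/BR
[2] i2&i3  bne/or  -- pair
[3] i4  xor  -- WAW r3
[4] i5  or  -- RAW r3
[5] i6&i7  xor/sub  -- pair
[6] i8  beq  -- tail

ISSUED = 6,7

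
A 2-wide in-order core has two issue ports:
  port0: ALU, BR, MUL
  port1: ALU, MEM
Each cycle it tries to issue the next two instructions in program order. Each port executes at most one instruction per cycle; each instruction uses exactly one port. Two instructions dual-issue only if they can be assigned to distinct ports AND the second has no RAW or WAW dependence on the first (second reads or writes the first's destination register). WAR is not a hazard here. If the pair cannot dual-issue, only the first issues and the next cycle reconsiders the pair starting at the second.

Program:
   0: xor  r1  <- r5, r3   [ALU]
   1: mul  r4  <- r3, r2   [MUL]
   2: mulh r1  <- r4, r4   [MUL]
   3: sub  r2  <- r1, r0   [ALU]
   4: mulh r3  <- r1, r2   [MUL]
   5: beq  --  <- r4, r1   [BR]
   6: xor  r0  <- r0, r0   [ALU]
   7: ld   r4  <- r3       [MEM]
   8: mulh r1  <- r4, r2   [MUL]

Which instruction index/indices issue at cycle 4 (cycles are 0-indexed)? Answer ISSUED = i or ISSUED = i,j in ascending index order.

ISSUED = 5,6

0. xor.ALU;mul.MUL @i0+i1  | pair
1. mulh.MUL @i2  | RAW r1
2. sub.ALU @i3  | RAW r2
3. mulh.MUL @i4  | no-port MUL/BR
4. beq.BR;xor.ALU @i5+i6  | pair
5. ld.MEM @i7  | RAW r4
6. mulh.MUL @i8  | tail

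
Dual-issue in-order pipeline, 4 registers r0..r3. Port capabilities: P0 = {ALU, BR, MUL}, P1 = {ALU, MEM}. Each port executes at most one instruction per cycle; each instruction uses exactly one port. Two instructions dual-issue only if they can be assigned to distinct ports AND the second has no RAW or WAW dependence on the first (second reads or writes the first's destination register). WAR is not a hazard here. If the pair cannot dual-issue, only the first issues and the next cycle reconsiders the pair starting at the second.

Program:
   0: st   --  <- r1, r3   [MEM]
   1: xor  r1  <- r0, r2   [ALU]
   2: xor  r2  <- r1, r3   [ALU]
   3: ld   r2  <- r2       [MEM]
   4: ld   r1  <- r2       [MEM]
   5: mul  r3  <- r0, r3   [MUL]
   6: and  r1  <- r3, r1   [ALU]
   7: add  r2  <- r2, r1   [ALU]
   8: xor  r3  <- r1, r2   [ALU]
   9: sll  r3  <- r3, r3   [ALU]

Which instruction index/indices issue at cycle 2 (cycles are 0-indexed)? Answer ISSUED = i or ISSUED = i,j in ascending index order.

ISSUED = 3

  cy0 -> i0+i1 (st+xor) 2-wide
  cy1 -> i2 (xor) RAW+WAW r2
  cy2 -> i3 (ld) no-port MEM/MEM
  cy3 -> i4+i5 (ld+mul) 2-wide
  cy4 -> i6 (and) RAW r1
  cy5 -> i7 (add) RAW r2
  cy6 -> i8 (xor) RAW+WAW r3
  cy7 -> i9 (sll) tail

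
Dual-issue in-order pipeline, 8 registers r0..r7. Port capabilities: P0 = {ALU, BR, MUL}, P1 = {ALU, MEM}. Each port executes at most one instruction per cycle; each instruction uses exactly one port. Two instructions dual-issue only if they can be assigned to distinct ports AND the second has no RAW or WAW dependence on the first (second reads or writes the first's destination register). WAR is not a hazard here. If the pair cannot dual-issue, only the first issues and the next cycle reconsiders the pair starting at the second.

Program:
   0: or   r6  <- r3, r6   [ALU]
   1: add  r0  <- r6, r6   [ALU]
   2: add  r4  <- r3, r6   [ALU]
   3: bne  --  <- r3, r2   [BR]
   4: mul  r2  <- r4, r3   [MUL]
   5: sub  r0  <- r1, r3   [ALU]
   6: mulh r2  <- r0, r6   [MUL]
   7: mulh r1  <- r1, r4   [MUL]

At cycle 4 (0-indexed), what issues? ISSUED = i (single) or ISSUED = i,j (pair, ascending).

c0: i0 or  RAW r6
c1: i1+i2 add+add  dual
c2: i3 bne  no-port BR/MUL
c3: i4+i5 mul+sub  dual
c4: i6 mulh  no-port MUL/MUL
c5: i7 mulh  tail

ISSUED = 6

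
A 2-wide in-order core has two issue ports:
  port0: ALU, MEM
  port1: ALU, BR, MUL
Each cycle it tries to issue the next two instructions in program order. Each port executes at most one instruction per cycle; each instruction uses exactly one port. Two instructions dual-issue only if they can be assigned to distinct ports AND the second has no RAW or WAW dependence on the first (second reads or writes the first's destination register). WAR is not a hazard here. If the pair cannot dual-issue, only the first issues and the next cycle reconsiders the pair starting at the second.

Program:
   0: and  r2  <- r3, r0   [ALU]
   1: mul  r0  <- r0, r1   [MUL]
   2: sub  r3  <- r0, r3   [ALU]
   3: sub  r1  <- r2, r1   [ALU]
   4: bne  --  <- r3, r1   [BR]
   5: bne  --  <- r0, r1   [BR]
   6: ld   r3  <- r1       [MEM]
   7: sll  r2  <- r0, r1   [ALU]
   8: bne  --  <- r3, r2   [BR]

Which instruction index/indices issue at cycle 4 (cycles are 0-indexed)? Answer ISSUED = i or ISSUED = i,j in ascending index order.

ISSUED = 7

  cy0 -> i0/i1 (and.ALU;mul.MUL) pair
  cy1 -> i2/i3 (sub.ALU;sub.ALU) pair
  cy2 -> i4 (bne.BR) no-port BR/BR
  cy3 -> i5/i6 (bne.BR;ld.MEM) pair
  cy4 -> i7 (sll.ALU) RAW r2
  cy5 -> i8 (bne.BR) tail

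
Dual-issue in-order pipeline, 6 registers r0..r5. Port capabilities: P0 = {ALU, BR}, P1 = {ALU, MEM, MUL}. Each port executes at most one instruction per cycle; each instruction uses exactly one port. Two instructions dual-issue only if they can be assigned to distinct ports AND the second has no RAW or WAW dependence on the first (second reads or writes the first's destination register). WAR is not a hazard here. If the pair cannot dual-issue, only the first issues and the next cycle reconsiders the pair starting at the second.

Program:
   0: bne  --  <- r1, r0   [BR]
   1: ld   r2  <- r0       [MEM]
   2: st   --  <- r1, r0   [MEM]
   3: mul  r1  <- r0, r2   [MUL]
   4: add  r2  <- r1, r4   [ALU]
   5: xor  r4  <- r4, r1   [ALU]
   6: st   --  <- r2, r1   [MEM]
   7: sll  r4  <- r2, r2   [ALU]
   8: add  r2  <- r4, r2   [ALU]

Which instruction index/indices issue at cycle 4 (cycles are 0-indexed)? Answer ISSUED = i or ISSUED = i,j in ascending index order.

ISSUED = 6,7

c0: i0/i1 bne+ld  2-wide
c1: i2 st  no-port MEM/MUL
c2: i3 mul  RAW r1
c3: i4/i5 add+xor  2-wide
c4: i6/i7 st+sll  2-wide
c5: i8 add  tail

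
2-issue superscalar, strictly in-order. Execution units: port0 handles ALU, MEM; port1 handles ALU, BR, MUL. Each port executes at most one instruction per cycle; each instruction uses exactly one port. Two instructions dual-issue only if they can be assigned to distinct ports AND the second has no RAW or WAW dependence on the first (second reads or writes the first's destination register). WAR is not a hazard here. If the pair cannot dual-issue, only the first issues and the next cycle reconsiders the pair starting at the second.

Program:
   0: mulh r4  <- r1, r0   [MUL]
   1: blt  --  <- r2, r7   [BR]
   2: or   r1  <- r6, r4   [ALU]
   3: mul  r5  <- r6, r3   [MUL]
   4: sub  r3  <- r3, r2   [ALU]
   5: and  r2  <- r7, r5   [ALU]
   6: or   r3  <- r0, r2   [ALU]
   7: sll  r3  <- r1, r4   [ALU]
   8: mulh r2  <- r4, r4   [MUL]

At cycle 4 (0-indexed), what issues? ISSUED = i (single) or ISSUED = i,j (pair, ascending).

ISSUED = 6

  cy0 -> i0 (mulh.MUL) no-port MUL/BR
  cy1 -> i1+i2 (blt.BR or.ALU) pair
  cy2 -> i3+i4 (mul.MUL sub.ALU) pair
  cy3 -> i5 (and.ALU) RAW r2
  cy4 -> i6 (or.ALU) WAW r3
  cy5 -> i7+i8 (sll.ALU mulh.MUL) pair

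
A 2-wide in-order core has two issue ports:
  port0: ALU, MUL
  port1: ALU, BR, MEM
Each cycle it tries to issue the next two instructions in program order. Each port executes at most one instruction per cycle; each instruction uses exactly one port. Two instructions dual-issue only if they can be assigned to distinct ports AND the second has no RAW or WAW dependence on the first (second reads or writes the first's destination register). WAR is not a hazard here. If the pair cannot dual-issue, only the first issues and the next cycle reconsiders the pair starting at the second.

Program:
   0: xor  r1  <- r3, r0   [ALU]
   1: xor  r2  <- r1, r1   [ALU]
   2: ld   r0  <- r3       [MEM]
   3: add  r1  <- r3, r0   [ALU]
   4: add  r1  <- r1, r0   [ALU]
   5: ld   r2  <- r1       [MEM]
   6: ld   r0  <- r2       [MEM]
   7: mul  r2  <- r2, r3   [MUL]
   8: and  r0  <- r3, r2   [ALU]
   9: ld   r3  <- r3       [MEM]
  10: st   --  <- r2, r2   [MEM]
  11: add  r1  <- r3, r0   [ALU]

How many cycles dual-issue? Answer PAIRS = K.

PAIRS = 4

0. xor @i0  | RAW r1
1. xor ld @i1,i2  | pair
2. add @i3  | RAW+WAW r1
3. add @i4  | RAW r1
4. ld @i5  | no-port MEM/MEM
5. ld mul @i6,i7  | pair
6. and ld @i8,i9  | pair
7. st add @i10,i11  | pair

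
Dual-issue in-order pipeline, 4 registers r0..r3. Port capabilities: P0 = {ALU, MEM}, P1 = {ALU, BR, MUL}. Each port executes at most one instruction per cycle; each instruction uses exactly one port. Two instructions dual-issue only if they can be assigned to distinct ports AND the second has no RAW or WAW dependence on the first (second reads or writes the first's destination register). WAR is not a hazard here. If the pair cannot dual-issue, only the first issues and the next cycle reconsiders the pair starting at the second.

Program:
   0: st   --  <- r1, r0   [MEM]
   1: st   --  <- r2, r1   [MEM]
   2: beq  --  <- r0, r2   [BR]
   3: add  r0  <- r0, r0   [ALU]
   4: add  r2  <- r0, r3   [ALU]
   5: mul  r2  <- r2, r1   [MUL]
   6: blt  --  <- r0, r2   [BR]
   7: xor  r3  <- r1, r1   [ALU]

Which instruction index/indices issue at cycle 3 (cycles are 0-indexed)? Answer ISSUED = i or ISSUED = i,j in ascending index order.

ISSUED = 4

t=0 i0:st.MEM ; no-port MEM/MEM
t=1 i1,i2:st.MEM;beq.BR ; 2-wide
t=2 i3:add.ALU ; RAW r0
t=3 i4:add.ALU ; RAW+WAW r2
t=4 i5:mul.MUL ; no-port MUL/BR
t=5 i6,i7:blt.BR;xor.ALU ; 2-wide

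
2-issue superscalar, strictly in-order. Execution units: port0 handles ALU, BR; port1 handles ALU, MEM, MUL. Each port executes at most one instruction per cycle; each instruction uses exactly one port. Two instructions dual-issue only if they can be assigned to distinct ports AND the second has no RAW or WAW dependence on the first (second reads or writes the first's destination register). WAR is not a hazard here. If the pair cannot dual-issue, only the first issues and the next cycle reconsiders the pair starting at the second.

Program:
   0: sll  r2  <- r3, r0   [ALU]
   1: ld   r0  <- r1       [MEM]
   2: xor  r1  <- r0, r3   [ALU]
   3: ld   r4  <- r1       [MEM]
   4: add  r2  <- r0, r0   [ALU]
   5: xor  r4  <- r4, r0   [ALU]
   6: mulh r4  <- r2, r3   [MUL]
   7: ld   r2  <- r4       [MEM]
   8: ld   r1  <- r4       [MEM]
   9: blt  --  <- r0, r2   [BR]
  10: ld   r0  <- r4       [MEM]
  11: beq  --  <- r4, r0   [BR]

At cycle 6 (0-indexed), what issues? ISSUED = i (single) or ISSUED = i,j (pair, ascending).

0. sll+ld @i0/i1  | 2-wide
1. xor @i2  | RAW r1
2. ld+add @i3/i4  | 2-wide
3. xor @i5  | WAW r4
4. mulh @i6  | no-port MUL/MEM
5. ld @i7  | no-port MEM/MEM
6. ld+blt @i8/i9  | 2-wide
7. ld @i10  | RAW r0
8. beq @i11  | tail

ISSUED = 8,9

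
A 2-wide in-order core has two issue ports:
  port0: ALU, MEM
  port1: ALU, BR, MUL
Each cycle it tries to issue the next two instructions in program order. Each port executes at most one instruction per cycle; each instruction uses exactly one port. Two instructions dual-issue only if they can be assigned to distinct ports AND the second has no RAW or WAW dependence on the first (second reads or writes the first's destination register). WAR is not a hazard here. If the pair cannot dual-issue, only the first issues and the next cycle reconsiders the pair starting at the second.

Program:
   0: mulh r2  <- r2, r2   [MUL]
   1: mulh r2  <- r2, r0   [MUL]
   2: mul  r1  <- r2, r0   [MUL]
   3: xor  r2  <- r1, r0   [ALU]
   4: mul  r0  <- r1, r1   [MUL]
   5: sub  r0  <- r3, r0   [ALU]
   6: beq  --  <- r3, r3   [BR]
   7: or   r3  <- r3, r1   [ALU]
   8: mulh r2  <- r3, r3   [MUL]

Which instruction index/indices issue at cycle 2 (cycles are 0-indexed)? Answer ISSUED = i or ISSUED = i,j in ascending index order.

c0: i0 mulh  no-port MUL/MUL
c1: i1 mulh  no-port MUL/MUL
c2: i2 mul  RAW r1
c3: i3/i4 xor mul  dual
c4: i5/i6 sub beq  dual
c5: i7 or  RAW r3
c6: i8 mulh  tail

ISSUED = 2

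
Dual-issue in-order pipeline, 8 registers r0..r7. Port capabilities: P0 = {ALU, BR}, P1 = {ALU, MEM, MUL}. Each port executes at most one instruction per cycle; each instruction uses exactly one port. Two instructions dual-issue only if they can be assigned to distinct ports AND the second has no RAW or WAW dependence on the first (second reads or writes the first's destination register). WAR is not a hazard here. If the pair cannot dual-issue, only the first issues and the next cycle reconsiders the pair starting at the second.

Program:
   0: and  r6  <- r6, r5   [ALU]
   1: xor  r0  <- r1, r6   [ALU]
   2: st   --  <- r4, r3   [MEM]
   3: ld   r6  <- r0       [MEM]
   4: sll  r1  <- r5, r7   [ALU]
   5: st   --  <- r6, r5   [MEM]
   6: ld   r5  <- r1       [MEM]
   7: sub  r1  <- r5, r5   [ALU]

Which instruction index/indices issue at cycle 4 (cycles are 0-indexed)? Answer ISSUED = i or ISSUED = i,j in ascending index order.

#0 head=0: and i0 RAW r6
#1 head=1: xor;st i1&i2 2-wide
#2 head=3: ld;sll i3&i4 2-wide
#3 head=5: st i5 no-port MEM/MEM
#4 head=6: ld i6 RAW r5
#5 head=7: sub i7 tail

ISSUED = 6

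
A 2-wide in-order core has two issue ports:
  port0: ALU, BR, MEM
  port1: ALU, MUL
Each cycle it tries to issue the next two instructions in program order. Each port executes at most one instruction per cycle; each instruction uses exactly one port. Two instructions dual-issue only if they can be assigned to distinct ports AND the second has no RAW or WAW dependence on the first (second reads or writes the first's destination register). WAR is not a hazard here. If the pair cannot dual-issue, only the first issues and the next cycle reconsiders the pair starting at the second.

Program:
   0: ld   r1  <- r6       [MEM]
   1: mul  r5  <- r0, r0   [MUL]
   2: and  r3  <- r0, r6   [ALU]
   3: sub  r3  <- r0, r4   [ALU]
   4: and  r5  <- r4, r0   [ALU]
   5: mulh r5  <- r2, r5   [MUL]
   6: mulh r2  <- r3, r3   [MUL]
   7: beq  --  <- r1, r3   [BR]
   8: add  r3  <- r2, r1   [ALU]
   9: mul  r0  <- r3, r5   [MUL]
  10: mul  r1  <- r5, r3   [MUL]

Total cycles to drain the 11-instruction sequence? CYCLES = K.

CYCLES = 8

t=0 i0/i1:ld+mul ; 2-wide
t=1 i2:and ; WAW r3
t=2 i3/i4:sub+and ; 2-wide
t=3 i5:mulh ; no-port MUL/MUL
t=4 i6/i7:mulh+beq ; 2-wide
t=5 i8:add ; RAW r3
t=6 i9:mul ; no-port MUL/MUL
t=7 i10:mul ; tail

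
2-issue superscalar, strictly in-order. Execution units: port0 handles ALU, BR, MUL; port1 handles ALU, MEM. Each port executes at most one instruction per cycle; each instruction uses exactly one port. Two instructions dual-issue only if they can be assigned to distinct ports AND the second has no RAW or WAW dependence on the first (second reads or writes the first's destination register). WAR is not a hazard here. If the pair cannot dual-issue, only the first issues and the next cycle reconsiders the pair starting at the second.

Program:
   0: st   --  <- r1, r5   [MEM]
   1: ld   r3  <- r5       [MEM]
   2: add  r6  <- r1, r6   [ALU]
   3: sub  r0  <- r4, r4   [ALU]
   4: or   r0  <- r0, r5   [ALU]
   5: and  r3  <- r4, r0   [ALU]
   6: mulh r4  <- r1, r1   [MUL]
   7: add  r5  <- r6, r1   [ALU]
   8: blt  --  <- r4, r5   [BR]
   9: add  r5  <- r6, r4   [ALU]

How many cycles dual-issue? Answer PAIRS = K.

0. st @i0  | no-port MEM/MEM
1. ld add @i1&i2  | 2-wide
2. sub @i3  | RAW+WAW r0
3. or @i4  | RAW r0
4. and mulh @i5&i6  | 2-wide
5. add @i7  | RAW r5
6. blt add @i8&i9  | 2-wide

PAIRS = 3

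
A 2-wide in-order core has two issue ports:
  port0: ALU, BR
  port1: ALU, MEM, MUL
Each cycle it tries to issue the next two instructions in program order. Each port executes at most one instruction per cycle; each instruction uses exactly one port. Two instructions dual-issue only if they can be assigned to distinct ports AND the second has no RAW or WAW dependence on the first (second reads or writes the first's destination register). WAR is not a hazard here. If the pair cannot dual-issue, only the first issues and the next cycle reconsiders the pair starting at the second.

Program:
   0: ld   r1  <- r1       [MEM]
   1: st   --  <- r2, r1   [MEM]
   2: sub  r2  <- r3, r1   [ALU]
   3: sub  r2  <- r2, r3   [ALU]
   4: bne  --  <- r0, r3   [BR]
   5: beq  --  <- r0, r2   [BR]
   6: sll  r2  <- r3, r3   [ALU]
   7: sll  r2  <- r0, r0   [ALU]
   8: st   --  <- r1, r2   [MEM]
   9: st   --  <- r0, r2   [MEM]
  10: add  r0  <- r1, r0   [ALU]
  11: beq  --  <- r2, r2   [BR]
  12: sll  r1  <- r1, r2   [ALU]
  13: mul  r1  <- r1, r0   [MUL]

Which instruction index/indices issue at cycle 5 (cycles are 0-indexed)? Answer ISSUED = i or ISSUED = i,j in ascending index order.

0. ld.MEM @i0  | no-port MEM/MEM
1. st.MEM sub.ALU @i1,i2  | 2-wide
2. sub.ALU bne.BR @i3,i4  | 2-wide
3. beq.BR sll.ALU @i5,i6  | 2-wide
4. sll.ALU @i7  | RAW r2
5. st.MEM @i8  | no-port MEM/MEM
6. st.MEM add.ALU @i9,i10  | 2-wide
7. beq.BR sll.ALU @i11,i12  | 2-wide
8. mul.MUL @i13  | tail

ISSUED = 8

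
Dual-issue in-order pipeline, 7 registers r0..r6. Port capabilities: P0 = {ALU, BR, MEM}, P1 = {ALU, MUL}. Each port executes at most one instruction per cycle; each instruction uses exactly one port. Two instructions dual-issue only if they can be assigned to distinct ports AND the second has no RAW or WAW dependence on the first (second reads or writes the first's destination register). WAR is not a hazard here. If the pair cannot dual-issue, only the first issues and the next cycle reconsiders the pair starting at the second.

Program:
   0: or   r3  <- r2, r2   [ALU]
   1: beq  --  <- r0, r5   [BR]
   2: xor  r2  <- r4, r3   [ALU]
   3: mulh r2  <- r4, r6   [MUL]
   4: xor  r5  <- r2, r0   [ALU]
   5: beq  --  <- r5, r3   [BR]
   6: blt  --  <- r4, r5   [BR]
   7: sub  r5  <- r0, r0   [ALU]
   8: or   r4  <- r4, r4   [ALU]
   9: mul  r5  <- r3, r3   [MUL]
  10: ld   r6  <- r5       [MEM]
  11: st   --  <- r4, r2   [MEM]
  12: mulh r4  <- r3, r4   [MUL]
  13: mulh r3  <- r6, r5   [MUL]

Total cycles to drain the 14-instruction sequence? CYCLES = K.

  cy0 -> i0&i1 (or+beq) 2-wide
  cy1 -> i2 (xor) WAW r2
  cy2 -> i3 (mulh) RAW r2
  cy3 -> i4 (xor) RAW r5
  cy4 -> i5 (beq) no-port BR/BR
  cy5 -> i6&i7 (blt+sub) 2-wide
  cy6 -> i8&i9 (or+mul) 2-wide
  cy7 -> i10 (ld) no-port MEM/MEM
  cy8 -> i11&i12 (st+mulh) 2-wide
  cy9 -> i13 (mulh) tail

CYCLES = 10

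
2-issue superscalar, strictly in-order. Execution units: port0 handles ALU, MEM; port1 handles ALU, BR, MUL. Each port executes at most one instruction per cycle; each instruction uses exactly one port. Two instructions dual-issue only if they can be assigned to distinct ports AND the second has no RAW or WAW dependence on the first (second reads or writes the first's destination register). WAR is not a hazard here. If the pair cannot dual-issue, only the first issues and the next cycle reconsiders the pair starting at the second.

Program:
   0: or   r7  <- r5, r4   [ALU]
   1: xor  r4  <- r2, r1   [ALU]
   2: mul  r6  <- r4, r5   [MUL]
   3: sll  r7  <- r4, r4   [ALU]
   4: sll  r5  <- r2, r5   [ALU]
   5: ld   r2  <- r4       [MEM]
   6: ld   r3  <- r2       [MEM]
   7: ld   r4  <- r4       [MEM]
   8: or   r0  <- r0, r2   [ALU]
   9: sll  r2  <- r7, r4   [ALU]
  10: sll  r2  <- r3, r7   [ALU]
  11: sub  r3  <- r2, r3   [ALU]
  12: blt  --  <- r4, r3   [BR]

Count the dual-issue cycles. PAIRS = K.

PAIRS = 4

  cy0 -> i0/i1 (or;xor) pair
  cy1 -> i2/i3 (mul;sll) pair
  cy2 -> i4/i5 (sll;ld) pair
  cy3 -> i6 (ld) no-port MEM/MEM
  cy4 -> i7/i8 (ld;or) pair
  cy5 -> i9 (sll) WAW r2
  cy6 -> i10 (sll) RAW r2
  cy7 -> i11 (sub) RAW r3
  cy8 -> i12 (blt) tail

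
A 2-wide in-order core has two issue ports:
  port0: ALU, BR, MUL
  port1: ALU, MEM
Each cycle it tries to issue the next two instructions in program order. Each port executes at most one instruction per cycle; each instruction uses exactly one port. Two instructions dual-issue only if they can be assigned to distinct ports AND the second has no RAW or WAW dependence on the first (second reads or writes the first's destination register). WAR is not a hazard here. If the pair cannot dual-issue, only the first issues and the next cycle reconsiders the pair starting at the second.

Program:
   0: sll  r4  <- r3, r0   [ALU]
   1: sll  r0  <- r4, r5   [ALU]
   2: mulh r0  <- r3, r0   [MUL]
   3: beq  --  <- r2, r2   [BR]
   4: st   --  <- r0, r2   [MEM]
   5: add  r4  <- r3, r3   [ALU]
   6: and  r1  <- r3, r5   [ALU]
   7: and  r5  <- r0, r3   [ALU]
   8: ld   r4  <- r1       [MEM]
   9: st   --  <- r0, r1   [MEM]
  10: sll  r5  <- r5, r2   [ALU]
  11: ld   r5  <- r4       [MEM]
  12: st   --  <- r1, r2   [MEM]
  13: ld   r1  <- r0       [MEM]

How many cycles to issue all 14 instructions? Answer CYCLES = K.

0. sll @i0  | RAW r4
1. sll @i1  | RAW+WAW r0
2. mulh @i2  | no-port MUL/BR
3. beq st @i3+i4  | dual
4. add and @i5+i6  | dual
5. and ld @i7+i8  | dual
6. st sll @i9+i10  | dual
7. ld @i11  | no-port MEM/MEM
8. st @i12  | no-port MEM/MEM
9. ld @i13  | tail

CYCLES = 10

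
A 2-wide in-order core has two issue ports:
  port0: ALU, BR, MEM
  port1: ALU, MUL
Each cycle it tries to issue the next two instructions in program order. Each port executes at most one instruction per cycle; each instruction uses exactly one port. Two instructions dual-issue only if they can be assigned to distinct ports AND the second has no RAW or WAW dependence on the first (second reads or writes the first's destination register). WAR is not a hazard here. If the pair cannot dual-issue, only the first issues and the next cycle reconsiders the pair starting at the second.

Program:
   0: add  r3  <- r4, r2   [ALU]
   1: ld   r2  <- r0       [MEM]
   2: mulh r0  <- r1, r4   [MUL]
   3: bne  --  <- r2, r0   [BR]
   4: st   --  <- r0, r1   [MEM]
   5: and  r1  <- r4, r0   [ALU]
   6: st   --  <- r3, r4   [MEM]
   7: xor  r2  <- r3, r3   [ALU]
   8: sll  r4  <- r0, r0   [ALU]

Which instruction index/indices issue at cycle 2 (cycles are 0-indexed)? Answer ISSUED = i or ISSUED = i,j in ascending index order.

ISSUED = 3

  cy0 -> i0/i1 (add.ALU/ld.MEM) dual
  cy1 -> i2 (mulh.MUL) RAW r0
  cy2 -> i3 (bne.BR) no-port BR/MEM
  cy3 -> i4/i5 (st.MEM/and.ALU) dual
  cy4 -> i6/i7 (st.MEM/xor.ALU) dual
  cy5 -> i8 (sll.ALU) tail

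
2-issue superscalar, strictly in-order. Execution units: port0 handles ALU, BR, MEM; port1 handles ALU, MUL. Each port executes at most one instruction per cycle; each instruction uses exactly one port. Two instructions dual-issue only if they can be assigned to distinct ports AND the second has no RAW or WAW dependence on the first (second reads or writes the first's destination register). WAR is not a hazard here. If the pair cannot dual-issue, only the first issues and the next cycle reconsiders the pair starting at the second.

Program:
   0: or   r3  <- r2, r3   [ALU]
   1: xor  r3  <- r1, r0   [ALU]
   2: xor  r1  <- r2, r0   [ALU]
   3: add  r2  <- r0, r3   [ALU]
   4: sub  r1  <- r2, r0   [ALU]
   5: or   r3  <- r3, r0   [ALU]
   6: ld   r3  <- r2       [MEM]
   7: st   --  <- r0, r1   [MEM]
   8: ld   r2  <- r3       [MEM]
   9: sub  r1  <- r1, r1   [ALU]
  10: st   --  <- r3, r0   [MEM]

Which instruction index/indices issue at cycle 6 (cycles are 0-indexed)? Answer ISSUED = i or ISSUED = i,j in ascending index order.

ISSUED = 8,9

[0] i0  or  -- WAW r3
[1] i1&i2  xor;xor  -- dual
[2] i3  add  -- RAW r2
[3] i4&i5  sub;or  -- dual
[4] i6  ld  -- no-port MEM/MEM
[5] i7  st  -- no-port MEM/MEM
[6] i8&i9  ld;sub  -- dual
[7] i10  st  -- tail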